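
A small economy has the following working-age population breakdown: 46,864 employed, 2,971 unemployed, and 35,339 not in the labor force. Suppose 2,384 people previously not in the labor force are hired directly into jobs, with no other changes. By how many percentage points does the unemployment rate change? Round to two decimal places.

The unemployment rate changes by −0.27 percentage points.

Initially, labor force = 46,864 + 2,971 = 49,835, so u = 2,971/49,835 = 5.96%.
After the change, employed and labor force both rise by 2,384; unemployed unchanged → E = 49,248, U = 2,971, labor force = 52,219.
New unemployment rate = 2,971 / 52,219 = 5.69%.
Change = 5.69% − 5.96% = −0.27 percentage points.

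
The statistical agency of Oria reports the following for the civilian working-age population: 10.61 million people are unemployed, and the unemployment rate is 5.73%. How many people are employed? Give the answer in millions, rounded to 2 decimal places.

About 174.56 million are employed.

Labor force = U / u = 10.61 / 0.0573 ≈ 185.17 million.
Employed = labor force − unemployed = 185.17 − 10.61 = 174.56 million.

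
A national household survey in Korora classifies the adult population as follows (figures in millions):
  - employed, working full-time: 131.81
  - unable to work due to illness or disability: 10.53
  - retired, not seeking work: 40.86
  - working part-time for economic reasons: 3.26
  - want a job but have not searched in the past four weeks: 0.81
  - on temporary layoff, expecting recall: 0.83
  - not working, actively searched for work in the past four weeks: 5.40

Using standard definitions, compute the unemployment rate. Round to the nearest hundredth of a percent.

Unemployment rate ≈ 4.41%.

Employed = 131.81 + 3.26 = 135.07 million (anyone who worked, including part-time for economic reasons, counts as employed).
Unemployed = 0.83 + 5.40 = 6.23 million (jobless and actively searching, or on temporary layoff).
Labor force = 135.07 + 6.23 = 141.30 million.
Unemployment rate = 6.23 / 141.30 = 4.41%.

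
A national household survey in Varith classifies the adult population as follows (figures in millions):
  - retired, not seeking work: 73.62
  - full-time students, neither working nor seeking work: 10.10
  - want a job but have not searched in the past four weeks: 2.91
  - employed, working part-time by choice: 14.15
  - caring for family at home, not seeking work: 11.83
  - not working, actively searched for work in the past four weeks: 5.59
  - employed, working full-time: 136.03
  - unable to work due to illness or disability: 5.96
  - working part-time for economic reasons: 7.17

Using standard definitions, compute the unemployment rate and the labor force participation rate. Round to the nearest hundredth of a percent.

Employed = 14.15 + 136.03 + 7.17 = 157.35 million (anyone who worked, including part-time for economic reasons, counts as employed).
Unemployed = 5.59 million.
Labor force = 157.35 + 5.59 = 162.94 million.
Not in labor force = 73.62 + 10.10 + 2.91 + 11.83 + 5.96 = 104.42 million (those not working and not actively searching are outside the labor force — including those who want a job but have given up searching).
Civilian working-age population = 162.94 + 104.42 = 267.36 million.
Unemployment rate = 5.59 / 162.94 = 3.43%.
Labor force participation rate = 162.94 / 267.36 = 60.94%.

Unemployment rate ≈ 3.43%; labor force participation rate ≈ 60.94%.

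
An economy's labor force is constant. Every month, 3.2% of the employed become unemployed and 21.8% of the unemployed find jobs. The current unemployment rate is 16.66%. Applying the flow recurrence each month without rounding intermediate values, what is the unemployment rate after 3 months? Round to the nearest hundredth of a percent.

With a fixed labor force, u_{t+1} = u_t + s·(1−u_t) − f·u_t = u_t·(1−s−f) + s.
Here 1−s−f = 0.750 and s = 0.032.
u_1 = 0.166600 × 0.750 + 0.032 = 0.156950.
u_2 = 0.156950 × 0.750 + 0.032 = 0.149712.
u_3 = 0.149712 × 0.750 + 0.032 = 0.144284.

Unemployment rate after three months ≈ 14.43%.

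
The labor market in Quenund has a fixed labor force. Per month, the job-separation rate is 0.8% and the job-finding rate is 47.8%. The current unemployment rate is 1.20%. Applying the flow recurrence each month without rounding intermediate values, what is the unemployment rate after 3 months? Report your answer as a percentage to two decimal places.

With a fixed labor force, u_{t+1} = u_t + s·(1−u_t) − f·u_t = u_t·(1−s−f) + s.
Here 1−s−f = 0.514 and s = 0.008.
u_1 = 0.012000 × 0.514 + 0.008 = 0.014168.
u_2 = 0.014168 × 0.514 + 0.008 = 0.015282.
u_3 = 0.015282 × 0.514 + 0.008 = 0.015855.

Unemployment rate after three months ≈ 1.59%.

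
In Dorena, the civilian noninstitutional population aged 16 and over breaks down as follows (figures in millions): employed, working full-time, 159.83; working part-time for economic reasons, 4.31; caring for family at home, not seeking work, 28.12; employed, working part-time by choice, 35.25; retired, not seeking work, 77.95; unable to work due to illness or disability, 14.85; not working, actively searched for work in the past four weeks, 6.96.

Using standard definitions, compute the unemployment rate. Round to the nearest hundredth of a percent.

Unemployment rate ≈ 3.37%.

Employed = 159.83 + 4.31 + 35.25 = 199.39 million (anyone who worked, including part-time for economic reasons, counts as employed).
Unemployed = 6.96 million.
Labor force = 199.39 + 6.96 = 206.35 million.
Unemployment rate = 6.96 / 206.35 = 3.37%.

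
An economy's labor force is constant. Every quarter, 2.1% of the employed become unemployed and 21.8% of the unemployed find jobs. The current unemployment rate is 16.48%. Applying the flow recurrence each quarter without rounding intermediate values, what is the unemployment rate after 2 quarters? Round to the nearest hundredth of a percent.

With a fixed labor force, u_{t+1} = u_t + s·(1−u_t) − f·u_t = u_t·(1−s−f) + s.
Here 1−s−f = 0.761 and s = 0.021.
u_1 = 0.164800 × 0.761 + 0.021 = 0.146413.
u_2 = 0.146413 × 0.761 + 0.021 = 0.132420.

Unemployment rate after two quarters ≈ 13.24%.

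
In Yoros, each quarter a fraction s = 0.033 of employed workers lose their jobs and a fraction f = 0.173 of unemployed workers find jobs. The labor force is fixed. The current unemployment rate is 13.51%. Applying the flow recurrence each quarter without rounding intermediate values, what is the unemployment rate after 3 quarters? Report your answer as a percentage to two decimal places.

With a fixed labor force, u_{t+1} = u_t + s·(1−u_t) − f·u_t = u_t·(1−s−f) + s.
Here 1−s−f = 0.794 and s = 0.033.
u_1 = 0.135100 × 0.794 + 0.033 = 0.140269.
u_2 = 0.140269 × 0.794 + 0.033 = 0.144374.
u_3 = 0.144374 × 0.794 + 0.033 = 0.147633.

Unemployment rate after three quarters ≈ 14.76%.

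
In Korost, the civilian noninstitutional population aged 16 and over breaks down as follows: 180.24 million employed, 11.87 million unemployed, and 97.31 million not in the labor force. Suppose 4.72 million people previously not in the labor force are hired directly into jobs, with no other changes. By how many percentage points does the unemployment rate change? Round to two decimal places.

The unemployment rate changes by −0.15 percentage points.

Initially, labor force = 180.24 + 11.87 = 192.11 million, so u = 11.87/192.11 = 6.18%.
After the change, employed and labor force both rise by 4.72; unemployed unchanged → E = 184.96, U = 11.87, labor force = 196.83 million.
New unemployment rate = 11.87 / 196.83 = 6.03%.
Change = 6.03% − 6.18% = −0.15 percentage points.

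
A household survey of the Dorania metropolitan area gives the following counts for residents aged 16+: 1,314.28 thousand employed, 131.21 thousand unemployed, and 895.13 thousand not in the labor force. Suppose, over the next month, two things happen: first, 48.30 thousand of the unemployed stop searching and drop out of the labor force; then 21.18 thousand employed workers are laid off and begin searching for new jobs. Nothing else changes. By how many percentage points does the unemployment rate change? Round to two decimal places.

Initially, labor force = 1,314.28 + 131.21 = 1,445.49 thousand, so u = 131.21/1,445.49 = 9.08%.
After the first change, unemployed and labor force both fall by 48.30 → E = 1,314.28, U = 82.91, labor force = 1,397.19 thousand.
After the second change, employed falls and unemployed rises by 21.18; labor force unchanged → E = 1,293.10, U = 104.09, labor force = 1,397.19 thousand.
New unemployment rate = 104.09 / 1,397.19 = 7.45%.
Change = 7.45% − 9.08% = −1.63 percentage points.

The unemployment rate changes by −1.63 percentage points.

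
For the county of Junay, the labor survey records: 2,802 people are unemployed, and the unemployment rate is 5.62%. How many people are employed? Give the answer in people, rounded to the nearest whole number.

Labor force = U / u = 2,802 / 0.0562 ≈ 49,858.
Employed = labor force − unemployed = 49,858 − 2,802 = 47,056.

About 47,056 are employed.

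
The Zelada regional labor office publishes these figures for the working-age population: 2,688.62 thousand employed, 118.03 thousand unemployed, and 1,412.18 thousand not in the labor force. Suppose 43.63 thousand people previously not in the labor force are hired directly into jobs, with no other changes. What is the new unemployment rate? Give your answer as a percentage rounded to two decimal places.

Initially, labor force = 2,688.62 + 118.03 = 2,806.65 thousand, so u = 118.03/2,806.65 = 4.21%.
After the change, employed and labor force both rise by 43.63; unemployed unchanged → E = 2,732.25, U = 118.03, labor force = 2,850.28 thousand.
New unemployment rate = 118.03 / 2,850.28 = 4.14%.

New unemployment rate ≈ 4.14%.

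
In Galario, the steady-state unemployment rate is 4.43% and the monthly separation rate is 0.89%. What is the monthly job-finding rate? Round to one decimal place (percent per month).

Job-finding rate ≈ 19.2% per month.

From u* = s/(s+f): f = s·(1−u)/u.
f = 0.89 × (1 − 0.0443) / 0.0443 = 0.8506 / 0.0443 ≈ 19.2% per month.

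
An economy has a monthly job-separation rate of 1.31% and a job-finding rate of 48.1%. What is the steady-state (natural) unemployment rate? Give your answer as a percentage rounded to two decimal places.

At steady state the flows balance: s·E = f·U, so U/(E+U) = s/(s+f).
u* = 1.31 / (1.31 + 48.1) = 1.31 / 49.41 = 2.65%.

Steady-state unemployment rate ≈ 2.65%.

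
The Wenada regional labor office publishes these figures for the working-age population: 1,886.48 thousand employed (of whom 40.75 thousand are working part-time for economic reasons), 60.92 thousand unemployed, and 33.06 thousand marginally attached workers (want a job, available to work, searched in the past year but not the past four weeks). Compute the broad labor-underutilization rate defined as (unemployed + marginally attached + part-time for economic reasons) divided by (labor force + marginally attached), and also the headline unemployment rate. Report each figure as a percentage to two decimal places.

Labor force = 1,886.48 + 60.92 = 1,947.40 thousand.
Numerator = 60.92 + 33.06 + 40.75 = 134.73 thousand.
Denominator = 1,947.40 + 33.06 = 1,980.46 thousand.
Broad rate = 134.73 / 1,980.46 = 6.80%.
Headline unemployment rate = 60.92 / 1,947.40 = 3.13%.

Broad underutilization rate ≈ 6.80%; headline unemployment rate ≈ 3.13%.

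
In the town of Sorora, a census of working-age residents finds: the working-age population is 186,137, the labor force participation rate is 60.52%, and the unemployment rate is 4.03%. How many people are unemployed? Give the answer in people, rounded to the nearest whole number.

Labor force = 0.6052 × 186,137 = 112,650.
Unemployed = 0.0403 × 112,650 ≈ 4,540.

About 4,540 are unemployed.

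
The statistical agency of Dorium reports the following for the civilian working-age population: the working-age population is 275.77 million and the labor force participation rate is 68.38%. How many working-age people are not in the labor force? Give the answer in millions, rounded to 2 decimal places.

About 87.20 million are not in the labor force.

Share not in the labor force = 1 − 0.6838 = 0.3162.
Not in labor force = 0.3162 × 275.77 ≈ 87.20 million.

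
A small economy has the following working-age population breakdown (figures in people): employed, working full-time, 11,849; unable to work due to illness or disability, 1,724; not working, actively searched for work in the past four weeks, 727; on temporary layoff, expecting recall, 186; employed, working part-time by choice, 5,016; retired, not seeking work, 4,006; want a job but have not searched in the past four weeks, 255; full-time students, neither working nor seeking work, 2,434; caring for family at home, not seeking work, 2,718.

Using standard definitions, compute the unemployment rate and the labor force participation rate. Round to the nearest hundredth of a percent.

Unemployment rate ≈ 5.14%; labor force participation rate ≈ 61.48%.

Employed = 11,849 + 5,016 = 16,865.
Unemployed = 727 + 186 = 913 (jobless and actively searching, or on temporary layoff).
Labor force = 16,865 + 913 = 17,778.
Not in labor force = 1,724 + 4,006 + 255 + 2,434 + 2,718 = 11,137 (those not working and not actively searching are outside the labor force — including those who want a job but have given up searching).
Civilian working-age population = 17,778 + 11,137 = 28,915.
Unemployment rate = 913 / 17,778 = 5.14%.
Labor force participation rate = 17,778 / 28,915 = 61.48%.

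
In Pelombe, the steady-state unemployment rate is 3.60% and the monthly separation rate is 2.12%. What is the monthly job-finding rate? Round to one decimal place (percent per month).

Job-finding rate ≈ 56.8% per month.

From u* = s/(s+f): f = s·(1−u)/u.
f = 2.12 × (1 − 0.0360) / 0.0360 = 2.0437 / 0.0360 ≈ 56.8% per month.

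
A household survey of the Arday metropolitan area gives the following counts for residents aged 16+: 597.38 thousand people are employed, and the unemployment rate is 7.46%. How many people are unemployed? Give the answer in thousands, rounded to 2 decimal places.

Let U be the number unemployed. The labor force is E + U, and U/(E+U) = 0.0746.
So U = 0.0746 × 597.38 / (1 − 0.0746) = 44.5645 / 0.9254 ≈ 48.16 thousand.

About 48.16 thousand are unemployed.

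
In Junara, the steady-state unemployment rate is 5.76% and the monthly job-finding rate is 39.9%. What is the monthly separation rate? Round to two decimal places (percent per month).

Separation rate ≈ 2.44% per month.

From u* = s/(s+f): s = u·f/(1−u).
s = 0.0576 × 39.9 / (1 − 0.0576) = 2.2982 / 0.9424 ≈ 2.44% per month.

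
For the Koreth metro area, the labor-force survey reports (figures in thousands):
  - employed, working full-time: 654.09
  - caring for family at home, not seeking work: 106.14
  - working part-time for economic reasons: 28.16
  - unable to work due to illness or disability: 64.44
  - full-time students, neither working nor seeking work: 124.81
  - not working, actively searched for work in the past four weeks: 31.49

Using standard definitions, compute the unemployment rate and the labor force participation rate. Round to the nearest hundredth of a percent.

Employed = 654.09 + 28.16 = 682.25 thousand (anyone who worked, including part-time for economic reasons, counts as employed).
Unemployed = 31.49 thousand.
Labor force = 682.25 + 31.49 = 713.74 thousand.
Not in labor force = 106.14 + 64.44 + 124.81 = 295.39 thousand (those not working and not actively searching are outside the labor force).
Civilian working-age population = 713.74 + 295.39 = 1,009.13 thousand.
Unemployment rate = 31.49 / 713.74 = 4.41%.
Labor force participation rate = 713.74 / 1,009.13 = 70.73%.

Unemployment rate ≈ 4.41%; labor force participation rate ≈ 70.73%.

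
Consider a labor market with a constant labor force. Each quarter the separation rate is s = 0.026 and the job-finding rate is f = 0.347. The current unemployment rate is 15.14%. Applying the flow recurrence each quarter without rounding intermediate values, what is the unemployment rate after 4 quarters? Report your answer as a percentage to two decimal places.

With a fixed labor force, u_{t+1} = u_t + s·(1−u_t) − f·u_t = u_t·(1−s−f) + s.
Here 1−s−f = 0.627 and s = 0.026.
u_1 = 0.151400 × 0.627 + 0.026 = 0.120928.
u_2 = 0.120928 × 0.627 + 0.026 = 0.101822.
u_3 = 0.101822 × 0.627 + 0.026 = 0.089842.
u_4 = 0.089842 × 0.627 + 0.026 = 0.082331.

Unemployment rate after four quarters ≈ 8.23%.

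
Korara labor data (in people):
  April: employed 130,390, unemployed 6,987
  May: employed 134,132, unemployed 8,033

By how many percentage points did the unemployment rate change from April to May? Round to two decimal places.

April: labor force = 130,390 + 6,987 = 137,377; u = 6,987/137,377 = 5.09%.
May: labor force = 134,132 + 8,033 = 142,165; u = 8,033/142,165 = 5.65%.
Change = 5.65% − 5.09% = +0.56 pp.

The unemployment rate changed by +0.56 percentage points.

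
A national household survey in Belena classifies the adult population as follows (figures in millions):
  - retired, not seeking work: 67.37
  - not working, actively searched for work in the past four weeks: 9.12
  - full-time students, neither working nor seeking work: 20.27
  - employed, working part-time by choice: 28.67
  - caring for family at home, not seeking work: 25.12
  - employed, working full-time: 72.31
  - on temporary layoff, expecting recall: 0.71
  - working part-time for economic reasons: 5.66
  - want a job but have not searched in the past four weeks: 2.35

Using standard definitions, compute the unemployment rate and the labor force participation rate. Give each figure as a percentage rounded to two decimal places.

Employed = 28.67 + 72.31 + 5.66 = 106.64 million (anyone who worked, including part-time for economic reasons, counts as employed).
Unemployed = 9.12 + 0.71 = 9.83 million (jobless and actively searching, or on temporary layoff).
Labor force = 106.64 + 9.83 = 116.47 million.
Not in labor force = 67.37 + 20.27 + 25.12 + 2.35 = 115.11 million (those not working and not actively searching are outside the labor force — including those who want a job but have given up searching).
Civilian working-age population = 116.47 + 115.11 = 231.58 million.
Unemployment rate = 9.83 / 116.47 = 8.44%.
Labor force participation rate = 116.47 / 231.58 = 50.29%.

Unemployment rate ≈ 8.44%; labor force participation rate ≈ 50.29%.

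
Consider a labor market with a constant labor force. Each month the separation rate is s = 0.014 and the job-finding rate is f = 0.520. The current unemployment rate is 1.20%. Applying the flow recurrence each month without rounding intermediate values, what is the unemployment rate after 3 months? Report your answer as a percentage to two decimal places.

Unemployment rate after three months ≈ 2.48%.

With a fixed labor force, u_{t+1} = u_t + s·(1−u_t) − f·u_t = u_t·(1−s−f) + s.
Here 1−s−f = 0.466 and s = 0.014.
u_1 = 0.012000 × 0.466 + 0.014 = 0.019592.
u_2 = 0.019592 × 0.466 + 0.014 = 0.023130.
u_3 = 0.023130 × 0.466 + 0.014 = 0.024779.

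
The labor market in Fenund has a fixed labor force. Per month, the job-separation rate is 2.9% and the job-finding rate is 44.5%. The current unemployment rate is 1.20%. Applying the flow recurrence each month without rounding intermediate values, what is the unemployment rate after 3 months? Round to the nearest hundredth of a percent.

With a fixed labor force, u_{t+1} = u_t + s·(1−u_t) − f·u_t = u_t·(1−s−f) + s.
Here 1−s−f = 0.526 and s = 0.029.
u_1 = 0.012000 × 0.526 + 0.029 = 0.035312.
u_2 = 0.035312 × 0.526 + 0.029 = 0.047574.
u_3 = 0.047574 × 0.526 + 0.029 = 0.054024.

Unemployment rate after three months ≈ 5.40%.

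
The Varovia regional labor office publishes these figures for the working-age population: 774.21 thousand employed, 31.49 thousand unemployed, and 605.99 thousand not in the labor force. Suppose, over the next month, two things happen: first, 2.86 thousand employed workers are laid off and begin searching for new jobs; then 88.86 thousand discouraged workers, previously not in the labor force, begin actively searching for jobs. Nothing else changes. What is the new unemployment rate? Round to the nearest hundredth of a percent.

New unemployment rate ≈ 13.77%.

Initially, labor force = 774.21 + 31.49 = 805.70 thousand, so u = 31.49/805.70 = 3.91%.
After the first change, employed falls and unemployed rises by 2.86; labor force unchanged → E = 771.35, U = 34.35, labor force = 805.70 thousand.
After the second change, unemployed and labor force both rise by 88.86 → E = 771.35, U = 123.21, labor force = 894.56 thousand.
New unemployment rate = 123.21 / 894.56 = 13.77%.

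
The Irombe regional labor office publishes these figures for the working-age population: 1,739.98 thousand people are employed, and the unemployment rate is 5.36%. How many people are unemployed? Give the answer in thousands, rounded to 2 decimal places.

Let U be the number unemployed. The labor force is E + U, and U/(E+U) = 0.0536.
So U = 0.0536 × 1,739.98 / (1 − 0.0536) = 93.2629 / 0.9464 ≈ 98.54 thousand.

About 98.54 thousand are unemployed.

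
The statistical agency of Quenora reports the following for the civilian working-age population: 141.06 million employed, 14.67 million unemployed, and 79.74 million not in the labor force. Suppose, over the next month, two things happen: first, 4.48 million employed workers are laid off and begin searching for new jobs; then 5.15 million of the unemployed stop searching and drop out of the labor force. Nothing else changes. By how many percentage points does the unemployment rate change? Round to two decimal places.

The unemployment rate changes by −0.12 percentage points.

Initially, labor force = 141.06 + 14.67 = 155.73 million, so u = 14.67/155.73 = 9.42%.
After the first change, employed falls and unemployed rises by 4.48; labor force unchanged → E = 136.58, U = 19.15, labor force = 155.73 million.
After the second change, unemployed and labor force both fall by 5.15 → E = 136.58, U = 14.00, labor force = 150.58 million.
New unemployment rate = 14.00 / 150.58 = 9.30%.
Change = 9.30% − 9.42% = −0.12 percentage points.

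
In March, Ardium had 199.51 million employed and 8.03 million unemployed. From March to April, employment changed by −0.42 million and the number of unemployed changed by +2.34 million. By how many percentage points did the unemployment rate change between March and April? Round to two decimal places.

The unemployment rate changed by +1.08 percentage points.

March: labor force = 199.51 + 8.03 = 207.54; u = 8.03/207.54 = 3.87%.
April: labor force = 199.09 + 10.37 = 209.46; u = 10.37/209.46 = 4.95%.
Change = 4.95% − 3.87% = +1.08 pp.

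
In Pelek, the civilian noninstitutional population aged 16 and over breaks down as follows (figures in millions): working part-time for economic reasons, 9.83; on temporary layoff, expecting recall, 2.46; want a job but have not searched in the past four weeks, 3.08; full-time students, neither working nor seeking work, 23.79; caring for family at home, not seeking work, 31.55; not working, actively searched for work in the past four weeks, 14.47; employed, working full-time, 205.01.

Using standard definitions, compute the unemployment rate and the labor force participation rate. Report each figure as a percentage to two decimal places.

Unemployment rate ≈ 7.30%; labor force participation rate ≈ 79.87%.

Employed = 9.83 + 205.01 = 214.84 million (anyone who worked, including part-time for economic reasons, counts as employed).
Unemployed = 2.46 + 14.47 = 16.93 million (jobless and actively searching, or on temporary layoff).
Labor force = 214.84 + 16.93 = 231.77 million.
Not in labor force = 3.08 + 23.79 + 31.55 = 58.42 million (those not working and not actively searching are outside the labor force — including those who want a job but have given up searching).
Civilian working-age population = 231.77 + 58.42 = 290.19 million.
Unemployment rate = 16.93 / 231.77 = 7.30%.
Labor force participation rate = 231.77 / 290.19 = 79.87%.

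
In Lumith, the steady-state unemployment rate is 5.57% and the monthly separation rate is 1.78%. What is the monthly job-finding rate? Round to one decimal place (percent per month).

Job-finding rate ≈ 30.2% per month.

From u* = s/(s+f): f = s·(1−u)/u.
f = 1.78 × (1 − 0.0557) / 0.0557 = 1.6809 / 0.0557 ≈ 30.2% per month.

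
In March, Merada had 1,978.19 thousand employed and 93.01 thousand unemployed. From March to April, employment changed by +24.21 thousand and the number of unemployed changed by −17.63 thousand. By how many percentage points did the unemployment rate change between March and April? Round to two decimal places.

March: labor force = 1,978.19 + 93.01 = 2,071.20; u = 93.01/2,071.20 = 4.49%.
April: labor force = 2,002.40 + 75.38 = 2,077.78; u = 75.38/2,077.78 = 3.63%.
Change = 3.63% − 4.49% = −0.86 pp.

The unemployment rate changed by −0.86 percentage points.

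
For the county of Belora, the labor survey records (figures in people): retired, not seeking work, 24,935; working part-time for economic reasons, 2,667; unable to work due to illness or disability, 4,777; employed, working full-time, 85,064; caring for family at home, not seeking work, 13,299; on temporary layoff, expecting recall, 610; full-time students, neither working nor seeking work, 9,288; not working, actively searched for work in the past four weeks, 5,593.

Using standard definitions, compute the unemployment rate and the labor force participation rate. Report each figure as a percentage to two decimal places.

Unemployment rate ≈ 6.60%; labor force participation rate ≈ 64.24%.

Employed = 2,667 + 85,064 = 87,731 (anyone who worked, including part-time for economic reasons, counts as employed).
Unemployed = 610 + 5,593 = 6,203 (jobless and actively searching, or on temporary layoff).
Labor force = 87,731 + 6,203 = 93,934.
Not in labor force = 24,935 + 4,777 + 13,299 + 9,288 = 52,299 (those not working and not actively searching are outside the labor force).
Civilian working-age population = 93,934 + 52,299 = 146,233.
Unemployment rate = 6,203 / 93,934 = 6.60%.
Labor force participation rate = 93,934 / 146,233 = 64.24%.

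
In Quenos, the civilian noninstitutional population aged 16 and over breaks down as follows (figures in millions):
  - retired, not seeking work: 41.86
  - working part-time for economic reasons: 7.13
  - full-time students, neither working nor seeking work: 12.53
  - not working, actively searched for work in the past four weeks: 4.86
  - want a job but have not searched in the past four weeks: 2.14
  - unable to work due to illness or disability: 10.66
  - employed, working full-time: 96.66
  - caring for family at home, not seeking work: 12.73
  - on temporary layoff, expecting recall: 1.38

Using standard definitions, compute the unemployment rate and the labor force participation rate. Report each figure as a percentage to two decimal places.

Employed = 7.13 + 96.66 = 103.79 million (anyone who worked, including part-time for economic reasons, counts as employed).
Unemployed = 4.86 + 1.38 = 6.24 million (jobless and actively searching, or on temporary layoff).
Labor force = 103.79 + 6.24 = 110.03 million.
Not in labor force = 41.86 + 12.53 + 2.14 + 10.66 + 12.73 = 79.92 million (those not working and not actively searching are outside the labor force — including those who want a job but have given up searching).
Civilian working-age population = 110.03 + 79.92 = 189.95 million.
Unemployment rate = 6.24 / 110.03 = 5.67%.
Labor force participation rate = 110.03 / 189.95 = 57.93%.

Unemployment rate ≈ 5.67%; labor force participation rate ≈ 57.93%.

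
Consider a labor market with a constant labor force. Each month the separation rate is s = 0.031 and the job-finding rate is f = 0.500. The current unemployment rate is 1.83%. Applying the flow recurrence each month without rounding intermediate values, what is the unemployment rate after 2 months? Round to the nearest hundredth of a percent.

Unemployment rate after two months ≈ 4.96%.

With a fixed labor force, u_{t+1} = u_t + s·(1−u_t) − f·u_t = u_t·(1−s−f) + s.
Here 1−s−f = 0.469 and s = 0.031.
u_1 = 0.018300 × 0.469 + 0.031 = 0.039583.
u_2 = 0.039583 × 0.469 + 0.031 = 0.049564.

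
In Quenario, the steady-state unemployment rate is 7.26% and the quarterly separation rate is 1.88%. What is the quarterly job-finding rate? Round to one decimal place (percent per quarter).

Job-finding rate ≈ 24.0% per quarter.

From u* = s/(s+f): f = s·(1−u)/u.
f = 1.88 × (1 − 0.0726) / 0.0726 = 1.7435 / 0.0726 ≈ 24.0% per quarter.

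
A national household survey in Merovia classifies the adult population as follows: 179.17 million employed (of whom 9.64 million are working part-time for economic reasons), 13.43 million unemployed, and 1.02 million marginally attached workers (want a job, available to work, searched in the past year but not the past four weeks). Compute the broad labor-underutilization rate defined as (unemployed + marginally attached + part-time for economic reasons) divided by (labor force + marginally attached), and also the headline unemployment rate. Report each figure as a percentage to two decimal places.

Labor force = 179.17 + 13.43 = 192.60 million.
Numerator = 13.43 + 1.02 + 9.64 = 24.09 million.
Denominator = 192.60 + 1.02 = 193.62 million.
Broad rate = 24.09 / 193.62 = 12.44%.
Headline unemployment rate = 13.43 / 192.60 = 6.97%.

Broad underutilization rate ≈ 12.44%; headline unemployment rate ≈ 6.97%.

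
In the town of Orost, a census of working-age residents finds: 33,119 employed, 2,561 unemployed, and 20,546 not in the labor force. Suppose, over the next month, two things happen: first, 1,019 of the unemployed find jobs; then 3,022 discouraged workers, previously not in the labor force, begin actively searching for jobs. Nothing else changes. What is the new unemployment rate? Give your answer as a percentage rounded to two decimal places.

Initially, labor force = 33,119 + 2,561 = 35,680, so u = 2,561/35,680 = 7.18%.
After the first change, unemployed falls and employed rises by 1,019; labor force unchanged → E = 34,138, U = 1,542, labor force = 35,680.
After the second change, unemployed and labor force both rise by 3,022 → E = 34,138, U = 4,564, labor force = 38,702.
New unemployment rate = 4,564 / 38,702 = 11.79%.

New unemployment rate ≈ 11.79%.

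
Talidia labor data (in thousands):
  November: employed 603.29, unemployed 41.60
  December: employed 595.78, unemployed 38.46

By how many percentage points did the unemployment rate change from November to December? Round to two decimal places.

The unemployment rate changed by −0.39 percentage points.

November: labor force = 603.29 + 41.60 = 644.89; u = 41.60/644.89 = 6.45%.
December: labor force = 595.78 + 38.46 = 634.24; u = 38.46/634.24 = 6.06%.
Change = 6.06% − 6.45% = −0.39 pp.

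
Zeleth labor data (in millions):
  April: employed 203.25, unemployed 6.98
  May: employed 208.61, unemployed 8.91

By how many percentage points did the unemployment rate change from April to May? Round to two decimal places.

April: labor force = 203.25 + 6.98 = 210.23; u = 6.98/210.23 = 3.32%.
May: labor force = 208.61 + 8.91 = 217.52; u = 8.91/217.52 = 4.10%.
Change = 4.10% − 3.32% = +0.78 pp.

The unemployment rate changed by +0.78 percentage points.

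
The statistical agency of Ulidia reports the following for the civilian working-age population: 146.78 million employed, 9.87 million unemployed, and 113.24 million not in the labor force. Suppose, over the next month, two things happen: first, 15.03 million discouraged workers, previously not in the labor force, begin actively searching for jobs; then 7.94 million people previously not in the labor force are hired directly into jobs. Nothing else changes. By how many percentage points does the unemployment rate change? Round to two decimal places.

Initially, labor force = 146.78 + 9.87 = 156.65 million, so u = 9.87/156.65 = 6.30%.
After the first change, unemployed and labor force both rise by 15.03 → E = 146.78, U = 24.90, labor force = 171.68 million.
After the second change, employed and labor force both rise by 7.94; unemployed unchanged → E = 154.72, U = 24.90, labor force = 179.62 million.
New unemployment rate = 24.90 / 179.62 = 13.86%.
Change = 13.86% − 6.30% = +7.56 percentage points.

The unemployment rate changes by +7.56 percentage points.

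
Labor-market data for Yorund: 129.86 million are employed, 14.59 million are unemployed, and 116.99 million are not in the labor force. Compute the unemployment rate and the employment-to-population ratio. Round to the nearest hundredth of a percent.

Unemployment rate ≈ 10.10%; employment-population ratio ≈ 49.67%.

Labor force = employed + unemployed = 129.86 + 14.59 = 144.45 million.
Working-age population = 144.45 + 116.99 = 261.44 million.
Unemployment rate = 14.59 / 144.45 = 10.10%.
Employment-population ratio = 129.86 / 261.44 = 49.67%.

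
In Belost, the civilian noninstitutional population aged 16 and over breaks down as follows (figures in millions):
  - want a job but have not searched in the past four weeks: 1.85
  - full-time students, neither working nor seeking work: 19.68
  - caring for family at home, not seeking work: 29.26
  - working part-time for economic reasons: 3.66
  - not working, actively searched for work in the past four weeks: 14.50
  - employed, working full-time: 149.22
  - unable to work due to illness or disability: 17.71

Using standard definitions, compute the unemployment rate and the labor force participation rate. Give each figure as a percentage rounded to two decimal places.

Unemployment rate ≈ 8.66%; labor force participation rate ≈ 70.96%.

Employed = 3.66 + 149.22 = 152.88 million (anyone who worked, including part-time for economic reasons, counts as employed).
Unemployed = 14.50 million.
Labor force = 152.88 + 14.50 = 167.38 million.
Not in labor force = 1.85 + 19.68 + 29.26 + 17.71 = 68.50 million (those not working and not actively searching are outside the labor force — including those who want a job but have given up searching).
Civilian working-age population = 167.38 + 68.50 = 235.88 million.
Unemployment rate = 14.50 / 167.38 = 8.66%.
Labor force participation rate = 167.38 / 235.88 = 70.96%.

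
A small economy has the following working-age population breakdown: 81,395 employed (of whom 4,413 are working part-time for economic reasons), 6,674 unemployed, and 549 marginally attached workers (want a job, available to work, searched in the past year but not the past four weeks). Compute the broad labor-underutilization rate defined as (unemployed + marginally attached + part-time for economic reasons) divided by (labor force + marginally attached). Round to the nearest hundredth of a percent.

Labor force = 81,395 + 6,674 = 88,069.
Numerator = 6,674 + 549 + 4,413 = 11,636.
Denominator = 88,069 + 549 = 88,618.
Broad rate = 11,636 / 88,618 = 13.13%.

Broad underutilization rate ≈ 13.13%.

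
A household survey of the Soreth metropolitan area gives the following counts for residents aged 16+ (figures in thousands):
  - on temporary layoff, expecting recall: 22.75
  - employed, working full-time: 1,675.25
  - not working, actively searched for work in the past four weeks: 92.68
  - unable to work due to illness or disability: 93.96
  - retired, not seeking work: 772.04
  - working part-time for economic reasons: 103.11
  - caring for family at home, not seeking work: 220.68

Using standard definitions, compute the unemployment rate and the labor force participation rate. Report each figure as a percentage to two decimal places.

Unemployment rate ≈ 6.10%; labor force participation rate ≈ 63.54%.

Employed = 1,675.25 + 103.11 = 1,778.36 thousand (anyone who worked, including part-time for economic reasons, counts as employed).
Unemployed = 22.75 + 92.68 = 115.43 thousand (jobless and actively searching, or on temporary layoff).
Labor force = 1,778.36 + 115.43 = 1,893.79 thousand.
Not in labor force = 93.96 + 772.04 + 220.68 = 1,086.68 thousand (those not working and not actively searching are outside the labor force).
Civilian working-age population = 1,893.79 + 1,086.68 = 2,980.47 thousand.
Unemployment rate = 115.43 / 1,893.79 = 6.10%.
Labor force participation rate = 1,893.79 / 2,980.47 = 63.54%.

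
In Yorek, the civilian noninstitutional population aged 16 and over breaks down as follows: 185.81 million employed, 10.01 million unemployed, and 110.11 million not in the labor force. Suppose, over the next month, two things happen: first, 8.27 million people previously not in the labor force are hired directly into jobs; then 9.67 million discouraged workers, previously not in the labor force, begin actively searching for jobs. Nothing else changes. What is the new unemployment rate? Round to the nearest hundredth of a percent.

Initially, labor force = 185.81 + 10.01 = 195.82 million, so u = 10.01/195.82 = 5.11%.
After the first change, employed and labor force both rise by 8.27; unemployed unchanged → E = 194.08, U = 10.01, labor force = 204.09 million.
After the second change, unemployed and labor force both rise by 9.67 → E = 194.08, U = 19.68, labor force = 213.76 million.
New unemployment rate = 19.68 / 213.76 = 9.21%.

New unemployment rate ≈ 9.21%.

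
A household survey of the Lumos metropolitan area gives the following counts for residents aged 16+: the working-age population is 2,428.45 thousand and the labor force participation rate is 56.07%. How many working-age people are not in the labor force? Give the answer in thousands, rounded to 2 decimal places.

About 1,066.82 thousand are not in the labor force.

Share not in the labor force = 1 − 0.5607 = 0.4393.
Not in labor force = 0.4393 × 2,428.45 ≈ 1,066.82 thousand.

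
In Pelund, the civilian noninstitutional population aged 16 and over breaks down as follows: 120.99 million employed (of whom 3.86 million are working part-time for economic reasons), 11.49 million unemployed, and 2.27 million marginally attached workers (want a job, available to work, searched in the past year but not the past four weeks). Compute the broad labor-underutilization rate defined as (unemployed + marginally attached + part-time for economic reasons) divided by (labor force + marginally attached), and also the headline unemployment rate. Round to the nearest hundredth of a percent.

Broad underutilization rate ≈ 13.08%; headline unemployment rate ≈ 8.67%.

Labor force = 120.99 + 11.49 = 132.48 million.
Numerator = 11.49 + 2.27 + 3.86 = 17.62 million.
Denominator = 132.48 + 2.27 = 134.75 million.
Broad rate = 17.62 / 134.75 = 13.08%.
Headline unemployment rate = 11.49 / 132.48 = 8.67%.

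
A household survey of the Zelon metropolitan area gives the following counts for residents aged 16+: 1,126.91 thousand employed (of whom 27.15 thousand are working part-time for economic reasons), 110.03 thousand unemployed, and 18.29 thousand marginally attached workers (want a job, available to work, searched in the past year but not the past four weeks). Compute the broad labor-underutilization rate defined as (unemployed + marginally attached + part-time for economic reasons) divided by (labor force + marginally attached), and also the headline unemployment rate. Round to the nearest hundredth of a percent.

Broad underutilization rate ≈ 12.39%; headline unemployment rate ≈ 8.90%.

Labor force = 1,126.91 + 110.03 = 1,236.94 thousand.
Numerator = 110.03 + 18.29 + 27.15 = 155.47 thousand.
Denominator = 1,236.94 + 18.29 = 1,255.23 thousand.
Broad rate = 155.47 / 1,255.23 = 12.39%.
Headline unemployment rate = 110.03 / 1,236.94 = 8.90%.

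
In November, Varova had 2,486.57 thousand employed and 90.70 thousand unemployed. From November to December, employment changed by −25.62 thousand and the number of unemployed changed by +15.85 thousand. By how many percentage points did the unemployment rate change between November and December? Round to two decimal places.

The unemployment rate changed by +0.63 percentage points.

November: labor force = 2,486.57 + 90.70 = 2,577.27; u = 90.70/2,577.27 = 3.52%.
December: labor force = 2,460.95 + 106.55 = 2,567.50; u = 106.55/2,567.50 = 4.15%.
Change = 4.15% − 3.52% = +0.63 pp.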